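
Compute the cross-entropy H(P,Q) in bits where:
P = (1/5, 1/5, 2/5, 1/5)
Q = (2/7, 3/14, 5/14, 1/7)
1.9616 bits

Cross-entropy: H(P,Q) = -Σ p(x) log q(x)

Alternatively: H(P,Q) = H(P) + D_KL(P||Q)
H(P) = 1.9219 bits
D_KL(P||Q) = 0.0397 bits

H(P,Q) = 1.9219 + 0.0397 = 1.9616 bits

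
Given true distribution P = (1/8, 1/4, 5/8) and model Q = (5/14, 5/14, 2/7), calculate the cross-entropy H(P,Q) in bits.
1.6866 bits

Cross-entropy: H(P,Q) = -Σ p(x) log q(x)

Alternatively: H(P,Q) = H(P) + D_KL(P||Q)
H(P) = 1.2988 bits
D_KL(P||Q) = 0.3878 bits

H(P,Q) = 1.2988 + 0.3878 = 1.6866 bits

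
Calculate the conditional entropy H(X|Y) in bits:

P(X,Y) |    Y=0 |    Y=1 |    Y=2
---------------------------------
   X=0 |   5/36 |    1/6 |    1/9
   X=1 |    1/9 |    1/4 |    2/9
0.9584 bits

Using the chain rule: H(X|Y) = H(X,Y) - H(Y)

First, compute H(X,Y) = 2.5130 bits

Marginal P(Y) = (1/4, 5/12, 1/3)
H(Y) = 1.5546 bits

H(X|Y) = H(X,Y) - H(Y) = 2.5130 - 1.5546 = 0.9584 bits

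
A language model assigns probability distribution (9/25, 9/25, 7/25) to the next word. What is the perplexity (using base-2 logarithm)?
2.9803

Perplexity is 2^H (or exp(H) for natural log).

First, H = -Σ p log p = 1.5755 bits
Perplexity = 2^1.5755 = 2.9803

Interpretation: The model's uncertainty is equivalent to choosing uniformly among 3.0 options.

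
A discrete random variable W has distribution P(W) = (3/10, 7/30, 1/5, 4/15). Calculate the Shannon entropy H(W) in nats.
1.3751 nats

Shannon entropy is H(X) = -Σ p(x) log p(x).

For P = (3/10, 7/30, 1/5, 4/15):
H = -3/10 × log_e(3/10) -7/30 × log_e(7/30) -1/5 × log_e(1/5) -4/15 × log_e(4/15)
H = 1.3751 nats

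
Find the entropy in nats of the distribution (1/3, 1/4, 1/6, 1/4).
1.3580 nats

Shannon entropy is H(X) = -Σ p(x) log p(x).

For P = (1/3, 1/4, 1/6, 1/4):
H = -1/3 × log_e(1/3) -1/4 × log_e(1/4) -1/6 × log_e(1/6) -1/4 × log_e(1/4)
H = 1.3580 nats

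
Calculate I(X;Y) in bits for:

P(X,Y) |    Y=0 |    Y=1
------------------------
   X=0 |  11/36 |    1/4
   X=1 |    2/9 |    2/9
0.0018 bits

Mutual information: I(X;Y) = H(X) + H(Y) - H(X,Y)

Marginals:
P(X) = (5/9, 4/9), H(X) = 0.9911 bits
P(Y) = (19/36, 17/36), H(Y) = 0.9978 bits

Joint entropy: H(X,Y) = 1.9871 bits

I(X;Y) = 0.9911 + 0.9978 - 1.9871 = 0.0018 bits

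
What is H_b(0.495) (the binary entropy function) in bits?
0.9999 bits

The binary entropy function is:
H(p) = -p log(p) - (1-p) log(1-p)

H(0.495) = -0.495 × log_2(0.495) - 0.505 × log_2(0.505)
H(0.495) = 0.9999 bits

Note: Binary entropy is maximized at p=0.5 (H=1 bit) and minimized at p=0 or p=1 (H=0).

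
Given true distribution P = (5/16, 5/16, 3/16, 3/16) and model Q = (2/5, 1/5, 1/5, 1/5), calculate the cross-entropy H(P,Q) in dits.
0.6049 dits

Cross-entropy: H(P,Q) = -Σ p(x) log q(x)

Alternatively: H(P,Q) = H(P) + D_KL(P||Q)
H(P) = 0.5883 dits
D_KL(P||Q) = 0.0166 dits

H(P,Q) = 0.5883 + 0.0166 = 0.6049 dits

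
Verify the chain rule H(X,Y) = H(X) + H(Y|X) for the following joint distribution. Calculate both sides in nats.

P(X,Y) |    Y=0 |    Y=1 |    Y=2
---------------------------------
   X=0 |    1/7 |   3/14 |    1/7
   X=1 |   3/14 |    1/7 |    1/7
H(X,Y) = 1.7721, H(X) = 0.6931, H(Y|X) = 1.0790 (all in nats)

Chain rule: H(X,Y) = H(X) + H(Y|X)

Left side — joint entropy directly:
H(X,Y) = -Σ p(x,y) log p(x,y) = 1.7721 nats

Right side — compute H(Y|X) from the conditional distributions:
P(X) = (1/2, 1/2), so H(X) = 0.6931 nats
H(Y|X) = Σ_x P(X=x) · H(Y|X=x):
  P(Y|X=0) = (2/7, 3/7, 2/7), H(Y|X=0) = 1.0790, weight P(X=0) = 1/2
  P(Y|X=1) = (3/7, 2/7, 2/7), H(Y|X=1) = 1.0790, weight P(X=1) = 1/2
H(Y|X) = 1.0790 nats

H(X) + H(Y|X) = 0.6931 + 1.0790 = 1.7721 nats

Both sides equal 1.7721 nats. ✓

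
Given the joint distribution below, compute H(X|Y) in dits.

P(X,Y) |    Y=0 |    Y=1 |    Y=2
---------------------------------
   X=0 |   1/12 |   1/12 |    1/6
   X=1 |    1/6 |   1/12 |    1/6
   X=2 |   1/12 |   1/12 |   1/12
0.4607 dits

Using the chain rule: H(X|Y) = H(X,Y) - H(Y)

First, compute H(X,Y) = 0.9287 dits

Marginal P(Y) = (1/3, 1/4, 5/12)
H(Y) = 0.4680 dits

H(X|Y) = H(X,Y) - H(Y) = 0.9287 - 0.4680 = 0.4607 dits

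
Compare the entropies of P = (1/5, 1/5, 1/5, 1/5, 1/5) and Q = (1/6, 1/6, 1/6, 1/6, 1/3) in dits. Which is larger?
P

Computing entropies in dits:
H(P) = 0.6990
H(Q) = 0.6778

Distribution P has higher entropy.

Intuition: The distribution closer to uniform (more spread out) has higher entropy.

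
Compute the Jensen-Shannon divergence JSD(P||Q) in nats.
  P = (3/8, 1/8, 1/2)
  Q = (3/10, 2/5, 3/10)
0.0526 nats

Jensen-Shannon divergence is:
JSD(P||Q) = 0.5 × D_KL(P||M) + 0.5 × D_KL(Q||M)
where M = 0.5 × (P + Q) is the mixture distribution.

M = 0.5 × (3/8, 1/8, 1/2) + 0.5 × (3/10, 2/5, 3/10) = (0.3375, 0.2625, 2/5)

D_KL(P||M) = 0.0583 nats
D_KL(Q||M) = 0.0468 nats

JSD(P||Q) = 0.5 × 0.0583 + 0.5 × 0.0468 = 0.0526 nats

Unlike KL divergence, JSD is symmetric and bounded: 0 ≤ JSD ≤ log(2).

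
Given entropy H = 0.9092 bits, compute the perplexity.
1.8780

Perplexity is 2^H (or exp(H) for natural log).

H = 0.9092 bits
Perplexity = 2^0.9092 = 1.8780

Interpretation: The model's uncertainty is equivalent to choosing uniformly among 1.9 options.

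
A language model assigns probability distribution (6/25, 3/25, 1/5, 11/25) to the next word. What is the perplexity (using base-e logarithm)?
3.5969

Perplexity is e^H (or exp(H) for natural log).

First, H = -Σ p log p = 1.2801 nats
Perplexity = e^1.2801 = 3.5969

Interpretation: The model's uncertainty is equivalent to choosing uniformly among 3.6 options.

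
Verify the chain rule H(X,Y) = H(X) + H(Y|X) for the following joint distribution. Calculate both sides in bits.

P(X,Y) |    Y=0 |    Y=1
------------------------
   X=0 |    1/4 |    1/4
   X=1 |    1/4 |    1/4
H(X,Y) = 2.0000, H(X) = 1.0000, H(Y|X) = 1.0000 (all in bits)

Chain rule: H(X,Y) = H(X) + H(Y|X)

Left side — joint entropy directly:
H(X,Y) = -Σ p(x,y) log p(x,y) = 2.0000 bits

Right side — compute H(Y|X) from the conditional distributions:
P(X) = (1/2, 1/2), so H(X) = 1.0000 bits
H(Y|X) = Σ_x P(X=x) · H(Y|X=x):
  P(Y|X=0) = (1/2, 1/2), H(Y|X=0) = 1.0000, weight P(X=0) = 1/2
  P(Y|X=1) = (1/2, 1/2), H(Y|X=1) = 1.0000, weight P(X=1) = 1/2
H(Y|X) = 1.0000 bits

H(X) + H(Y|X) = 1.0000 + 1.0000 = 2.0000 bits

Both sides equal 2.0000 bits. ✓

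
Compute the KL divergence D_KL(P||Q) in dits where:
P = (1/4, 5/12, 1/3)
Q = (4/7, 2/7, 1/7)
0.1012 dits

KL divergence: D_KL(P||Q) = Σ p(x) log(p(x)/q(x))

Computing term by term:
  x=0: 1/4 × log_10[(1/4)/(4/7)] = 1/4 × -0.3590 = -0.0898
  x=1: 5/12 × log_10[(5/12)/(2/7)] = 5/12 × 0.1639 = 0.0683
  x=2: 1/3 × log_10[(1/3)/(1/7)] = 1/3 × 0.3680 = 0.1227

D_KL(P||Q) = 0.1012 dits

Note: KL divergence is always non-negative and equals 0 iff P = Q.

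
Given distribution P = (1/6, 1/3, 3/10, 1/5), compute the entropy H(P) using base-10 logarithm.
0.5854 dits

Shannon entropy is H(X) = -Σ p(x) log p(x).

For P = (1/6, 1/3, 3/10, 1/5):
H = -1/6 × log_10(1/6) -1/3 × log_10(1/3) -3/10 × log_10(3/10) -1/5 × log_10(1/5)
H = 0.5854 dits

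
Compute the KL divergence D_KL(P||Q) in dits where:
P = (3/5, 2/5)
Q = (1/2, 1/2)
0.0087 dits

KL divergence: D_KL(P||Q) = Σ p(x) log(p(x)/q(x))

Computing term by term:
  x=0: 3/5 × log_10[(3/5)/(1/2)] = 3/5 × 0.0792 = 0.0475
  x=1: 2/5 × log_10[(2/5)/(1/2)] = 2/5 × -0.0969 = -0.0388

D_KL(P||Q) = 0.0087 dits

Note: KL divergence is always non-negative and equals 0 iff P = Q.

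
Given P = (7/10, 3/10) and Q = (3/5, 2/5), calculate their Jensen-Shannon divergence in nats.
0.0055 nats

Jensen-Shannon divergence is:
JSD(P||Q) = 0.5 × D_KL(P||M) + 0.5 × D_KL(Q||M)
where M = 0.5 × (P + Q) is the mixture distribution.

M = 0.5 × (7/10, 3/10) + 0.5 × (3/5, 2/5) = (13/20, 7/20)

D_KL(P||M) = 0.0056 nats
D_KL(Q||M) = 0.0054 nats

JSD(P||Q) = 0.5 × 0.0056 + 0.5 × 0.0054 = 0.0055 nats

Unlike KL divergence, JSD is symmetric and bounded: 0 ≤ JSD ≤ log(2).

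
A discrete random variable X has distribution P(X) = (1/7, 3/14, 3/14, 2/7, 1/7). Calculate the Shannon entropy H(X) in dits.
0.6836 dits

Shannon entropy is H(X) = -Σ p(x) log p(x).

For P = (1/7, 3/14, 3/14, 2/7, 1/7):
H = -1/7 × log_10(1/7) -3/14 × log_10(3/14) -3/14 × log_10(3/14) -2/7 × log_10(2/7) -1/7 × log_10(1/7)
H = 0.6836 dits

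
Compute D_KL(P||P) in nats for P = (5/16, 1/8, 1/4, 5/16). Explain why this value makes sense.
0.0000 nats

KL divergence satisfies the Gibbs inequality: D_KL(P||Q) ≥ 0 for all distributions P, Q.

D_KL(P||Q) = Σ p(x) log(p(x)/q(x))
Each term is p(x) × log_e(p(x)/p(x)) = p(x) × log_e(1) = 0, so the sum is 0.
D_KL(P||Q) = 0.0000 nats

When P = Q, the KL divergence is exactly 0, as there is no 'divergence' between identical distributions.

This non-negativity is a fundamental property: relative entropy cannot be negative because it measures how different Q is from P.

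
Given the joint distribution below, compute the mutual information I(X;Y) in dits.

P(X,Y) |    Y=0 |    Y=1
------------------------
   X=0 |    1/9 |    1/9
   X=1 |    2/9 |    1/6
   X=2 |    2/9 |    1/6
0.0008 dits

Mutual information: I(X;Y) = H(X) + H(Y) - H(X,Y)

Marginals:
P(X) = (2/9, 7/18, 7/18), H(X) = 0.4642 dits
P(Y) = (5/9, 4/9), H(Y) = 0.2983 dits

Joint entropy: H(X,Y) = 0.7618 dits

I(X;Y) = 0.4642 + 0.2983 - 0.7618 = 0.0008 dits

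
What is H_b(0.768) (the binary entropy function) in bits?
0.7815 bits

The binary entropy function is:
H(p) = -p log(p) - (1-p) log(1-p)

H(0.768) = -0.768 × log_2(0.768) - 0.232 × log_2(0.232)
H(0.768) = 0.7815 bits

Note: Binary entropy is maximized at p=0.5 (H=1 bit) and minimized at p=0 or p=1 (H=0).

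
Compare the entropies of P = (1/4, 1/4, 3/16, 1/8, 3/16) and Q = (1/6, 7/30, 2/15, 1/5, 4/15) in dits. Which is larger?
Q

Computing entropies in dits:
H(P) = 0.6865
H(Q) = 0.6867

Distribution Q has higher entropy.

Intuition: The distribution closer to uniform (more spread out) has higher entropy.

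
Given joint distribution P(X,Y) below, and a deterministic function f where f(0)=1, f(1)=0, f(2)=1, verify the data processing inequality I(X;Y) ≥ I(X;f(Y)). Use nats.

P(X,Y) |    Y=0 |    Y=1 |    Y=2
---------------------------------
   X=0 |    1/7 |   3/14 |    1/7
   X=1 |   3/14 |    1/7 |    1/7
I(X;Y) = 0.0144, I(X;f(Y)) = 0.0112, inequality holds: 0.0144 ≥ 0.0112

Data Processing Inequality: For any Markov chain X → Y → Z, we have I(X;Y) ≥ I(X;Z).

Here Z = f(Y) is a deterministic function of Y, forming X → Y → Z.

Original I(X;Y) = 0.0144 nats

After applying f:
P(X,Z) where Z=f(Y):
- P(X,Z=0) = P(X,Y=1)
- P(X,Z=1) = P(X,Y=0) + P(X,Y=2)

I(X;Z) = I(X;f(Y)) = 0.0112 nats

Verification: 0.0144 ≥ 0.0112 ✓

Information cannot be created by processing; the function f can only lose information about X.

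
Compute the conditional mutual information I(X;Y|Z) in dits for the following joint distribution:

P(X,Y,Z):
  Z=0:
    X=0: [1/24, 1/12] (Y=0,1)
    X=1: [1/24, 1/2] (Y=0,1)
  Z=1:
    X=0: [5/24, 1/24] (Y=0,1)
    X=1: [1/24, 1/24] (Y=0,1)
0.0181 dits

Conditional mutual information: I(X;Y|Z) = H(X|Z) + H(Y|Z) - H(X,Y|Z)

H(Z) = 0.2764
H(X,Z) = 0.4976 → H(X|Z) = 0.2211
H(Y,Z) = 0.4669 → H(Y|Z) = 0.1905
H(X,Y,Z) = 0.6699 → H(X,Y|Z) = 0.3935

I(X;Y|Z) = 0.2211 + 0.1905 - 0.3935 = 0.0181 dits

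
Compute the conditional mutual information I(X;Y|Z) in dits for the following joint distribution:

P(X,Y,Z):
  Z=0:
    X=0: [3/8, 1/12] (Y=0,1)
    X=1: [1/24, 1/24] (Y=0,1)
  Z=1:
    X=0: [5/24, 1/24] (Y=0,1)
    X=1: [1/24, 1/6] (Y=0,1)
0.0506 dits

Conditional mutual information: I(X;Y|Z) = H(X|Z) + H(Y|Z) - H(X,Y|Z)

H(Z) = 0.2995
H(X,Z) = 0.5377 → H(X|Z) = 0.2381
H(Y,Z) = 0.5637 → H(Y|Z) = 0.2642
H(X,Y,Z) = 0.7513 → H(X,Y|Z) = 0.4518

I(X;Y|Z) = 0.2381 + 0.2642 - 0.4518 = 0.0506 dits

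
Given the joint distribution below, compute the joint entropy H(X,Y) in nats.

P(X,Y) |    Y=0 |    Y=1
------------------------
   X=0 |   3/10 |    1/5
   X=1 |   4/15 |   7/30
1.3751 nats

Joint entropy is H(X,Y) = -Σ_{x,y} p(x,y) log p(x,y).

Summing over all non-zero entries:
H(X,Y) = -[3/10·log_e(3/10) + 1/5·log_e(1/5) + 4/15·log_e(4/15) + 7/30·log_e(7/30)]
H(X,Y) = 1.3751 nats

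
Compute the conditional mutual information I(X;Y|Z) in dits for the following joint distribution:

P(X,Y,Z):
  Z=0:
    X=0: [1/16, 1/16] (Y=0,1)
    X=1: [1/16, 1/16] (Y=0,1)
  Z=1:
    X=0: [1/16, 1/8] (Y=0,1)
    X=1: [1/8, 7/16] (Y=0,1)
0.0019 dits

Conditional mutual information: I(X;Y|Z) = H(X|Z) + H(Y|Z) - H(X,Y|Z)

H(Z) = 0.2442
H(X,Z) = 0.5026 → H(X|Z) = 0.2584
H(Y,Z) = 0.5026 → H(Y|Z) = 0.2584
H(X,Y,Z) = 0.7591 → H(X,Y|Z) = 0.5149

I(X;Y|Z) = 0.2584 + 0.2584 - 0.5149 = 0.0019 dits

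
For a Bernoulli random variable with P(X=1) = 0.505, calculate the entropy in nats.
0.6931 nats

The binary entropy function is:
H(p) = -p log(p) - (1-p) log(1-p)

H(0.505) = -0.505 × log_e(0.505) - 0.495 × log_e(0.495)
H(0.505) = 0.6931 nats

Note: Binary entropy is maximized at p=0.5 (H=1 bit) and minimized at p=0 or p=1 (H=0).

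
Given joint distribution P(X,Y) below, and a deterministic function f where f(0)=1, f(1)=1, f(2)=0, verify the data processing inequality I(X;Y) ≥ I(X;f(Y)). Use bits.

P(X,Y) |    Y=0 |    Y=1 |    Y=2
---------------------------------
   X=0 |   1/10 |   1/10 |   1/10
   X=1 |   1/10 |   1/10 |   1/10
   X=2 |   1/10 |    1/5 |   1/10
I(X;Y) = 0.0200, I(X;f(Y)) = 0.0058, inequality holds: 0.0200 ≥ 0.0058

Data Processing Inequality: For any Markov chain X → Y → Z, we have I(X;Y) ≥ I(X;Z).

Here Z = f(Y) is a deterministic function of Y, forming X → Y → Z.

Original I(X;Y) = 0.0200 bits

After applying f:
P(X,Z) where Z=f(Y):
- P(X,Z=0) = P(X,Y=2)
- P(X,Z=1) = P(X,Y=0) + P(X,Y=1)

I(X;Z) = I(X;f(Y)) = 0.0058 bits

Verification: 0.0200 ≥ 0.0058 ✓

Information cannot be created by processing; the function f can only lose information about X.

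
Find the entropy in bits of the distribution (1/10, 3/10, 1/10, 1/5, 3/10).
2.1710 bits

Shannon entropy is H(X) = -Σ p(x) log p(x).

For P = (1/10, 3/10, 1/10, 1/5, 3/10):
H = -1/10 × log_2(1/10) -3/10 × log_2(3/10) -1/10 × log_2(1/10) -1/5 × log_2(1/5) -3/10 × log_2(3/10)
H = 2.1710 bits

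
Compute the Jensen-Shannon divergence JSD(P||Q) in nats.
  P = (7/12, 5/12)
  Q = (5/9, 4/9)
0.0004 nats

Jensen-Shannon divergence is:
JSD(P||Q) = 0.5 × D_KL(P||M) + 0.5 × D_KL(Q||M)
where M = 0.5 × (P + Q) is the mixture distribution.

M = 0.5 × (7/12, 5/12) + 0.5 × (5/9, 4/9) = (0.569444, 0.430556)

D_KL(P||M) = 0.0004 nats
D_KL(Q||M) = 0.0004 nats

JSD(P||Q) = 0.5 × 0.0004 + 0.5 × 0.0004 = 0.0004 nats

Unlike KL divergence, JSD is symmetric and bounded: 0 ≤ JSD ≤ log(2).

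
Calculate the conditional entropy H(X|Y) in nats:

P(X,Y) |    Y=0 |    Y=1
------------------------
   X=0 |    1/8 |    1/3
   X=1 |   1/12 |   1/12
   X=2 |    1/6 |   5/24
1.0041 nats

Using the chain rule: H(X|Y) = H(X,Y) - H(Y)

First, compute H(X,Y) = 1.6657 nats

Marginal P(Y) = (3/8, 5/8)
H(Y) = 0.6616 nats

H(X|Y) = H(X,Y) - H(Y) = 1.6657 - 0.6616 = 1.0041 nats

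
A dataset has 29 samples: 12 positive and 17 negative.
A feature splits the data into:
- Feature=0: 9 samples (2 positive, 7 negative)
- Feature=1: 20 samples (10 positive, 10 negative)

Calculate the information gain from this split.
0.0516 bits

Information Gain = H(Y) - H(Y|Feature)

Before split:
P(positive) = 12/29 = 0.4138
H(Y) = 0.9784 bits

After split:
Feature=0: H = 0.7642 bits (weight = 9/29)
Feature=1: H = 1.0000 bits (weight = 20/29)
H(Y|Feature) = (9/29)×0.7642 + (20/29)×1.0000 = 0.9268 bits

Information Gain = 0.9784 - 0.9268 = 0.0516 bits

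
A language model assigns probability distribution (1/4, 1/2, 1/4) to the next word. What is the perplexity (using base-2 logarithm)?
2.8284

Perplexity is 2^H (or exp(H) for natural log).

First, H = -Σ p log p = 1.5000 bits
Perplexity = 2^1.5000 = 2.8284

Interpretation: The model's uncertainty is equivalent to choosing uniformly among 2.8 options.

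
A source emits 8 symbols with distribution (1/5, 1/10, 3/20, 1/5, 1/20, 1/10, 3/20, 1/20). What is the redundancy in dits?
0.0462 dits

Redundancy measures how far a source is from maximum entropy:
R = H_max - H(X)

Maximum entropy for 8 symbols: H_max = log_10(8) = 0.9031 dits
Actual entropy: H(X) = 0.8569 dits
Redundancy: R = 0.9031 - 0.8569 = 0.0462 dits

This redundancy represents potential for compression: the source could be compressed by 0.0462 dits per symbol.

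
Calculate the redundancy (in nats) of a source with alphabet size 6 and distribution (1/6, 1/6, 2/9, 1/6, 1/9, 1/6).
0.0189 nats

Redundancy measures how far a source is from maximum entropy:
R = H_max - H(X)

Maximum entropy for 6 symbols: H_max = log_e(6) = 1.7918 nats
Actual entropy: H(X) = 1.7729 nats
Redundancy: R = 1.7918 - 1.7729 = 0.0189 nats

This redundancy represents potential for compression: the source could be compressed by 0.0189 nats per symbol.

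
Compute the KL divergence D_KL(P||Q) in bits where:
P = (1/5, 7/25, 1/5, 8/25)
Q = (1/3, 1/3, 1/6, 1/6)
0.1359 bits

KL divergence: D_KL(P||Q) = Σ p(x) log(p(x)/q(x))

Computing term by term:
  x=0: 1/5 × log_2[(1/5)/(1/3)] = 1/5 × -0.7370 = -0.1474
  x=1: 7/25 × log_2[(7/25)/(1/3)] = 7/25 × -0.2515 = -0.0704
  x=2: 1/5 × log_2[(1/5)/(1/6)] = 1/5 × 0.2630 = 0.0526
  x=3: 8/25 × log_2[(8/25)/(1/6)] = 8/25 × 0.9411 = 0.3012

D_KL(P||Q) = 0.1359 bits

Note: KL divergence is always non-negative and equals 0 iff P = Q.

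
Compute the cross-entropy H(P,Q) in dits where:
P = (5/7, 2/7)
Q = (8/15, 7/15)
0.2896 dits

Cross-entropy: H(P,Q) = -Σ p(x) log q(x)

Alternatively: H(P,Q) = H(P) + D_KL(P||Q)
H(P) = 0.2598 dits
D_KL(P||Q) = 0.0297 dits

H(P,Q) = 0.2598 + 0.0297 = 0.2896 dits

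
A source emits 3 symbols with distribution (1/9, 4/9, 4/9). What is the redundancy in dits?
0.0580 dits

Redundancy measures how far a source is from maximum entropy:
R = H_max - H(X)

Maximum entropy for 3 symbols: H_max = log_10(3) = 0.4771 dits
Actual entropy: H(X) = 0.4191 dits
Redundancy: R = 0.4771 - 0.4191 = 0.0580 dits

This redundancy represents potential for compression: the source could be compressed by 0.0580 dits per symbol.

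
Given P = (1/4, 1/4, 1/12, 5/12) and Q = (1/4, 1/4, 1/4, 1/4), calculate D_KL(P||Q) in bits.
0.1750 bits

KL divergence: D_KL(P||Q) = Σ p(x) log(p(x)/q(x))

Computing term by term:
  x=0: 1/4 × log_2[(1/4)/(1/4)] = 1/4 × 0.0000 = 0.0000
  x=1: 1/4 × log_2[(1/4)/(1/4)] = 1/4 × 0.0000 = 0.0000
  x=2: 1/12 × log_2[(1/12)/(1/4)] = 1/12 × -1.5850 = -0.1321
  x=3: 5/12 × log_2[(5/12)/(1/4)] = 5/12 × 0.7370 = 0.3071

D_KL(P||Q) = 0.1750 bits

Note: KL divergence is always non-negative and equals 0 iff P = Q.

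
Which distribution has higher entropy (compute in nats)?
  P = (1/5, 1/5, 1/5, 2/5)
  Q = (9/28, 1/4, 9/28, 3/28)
P

Computing entropies in nats:
H(P) = 1.3322
H(Q) = 1.3155

Distribution P has higher entropy.

Intuition: The distribution closer to uniform (more spread out) has higher entropy.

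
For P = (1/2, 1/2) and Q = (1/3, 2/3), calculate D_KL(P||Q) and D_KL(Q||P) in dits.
D_KL(P||Q) = 0.0256, D_KL(Q||P) = 0.0246

KL divergence is not symmetric: D_KL(P||Q) ≠ D_KL(Q||P) in general.

D_KL(P||Q) = 0.0256 dits
D_KL(Q||P) = 0.0246 dits

No, they are not equal!

This asymmetry is why KL divergence is not a true distance metric.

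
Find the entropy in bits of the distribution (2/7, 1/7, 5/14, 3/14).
1.9242 bits

Shannon entropy is H(X) = -Σ p(x) log p(x).

For P = (2/7, 1/7, 5/14, 3/14):
H = -2/7 × log_2(2/7) -1/7 × log_2(1/7) -5/14 × log_2(5/14) -3/14 × log_2(3/14)
H = 1.9242 bits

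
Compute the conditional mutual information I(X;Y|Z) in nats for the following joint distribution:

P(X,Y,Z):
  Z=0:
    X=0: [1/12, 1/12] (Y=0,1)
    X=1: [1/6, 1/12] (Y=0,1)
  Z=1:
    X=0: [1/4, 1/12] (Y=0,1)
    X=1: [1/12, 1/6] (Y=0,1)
0.0576 nats

Conditional mutual information: I(X;Y|Z) = H(X|Z) + H(Y|Z) - H(X,Y|Z)

H(Z) = 0.6792
H(X,Z) = 1.3580 → H(X|Z) = 0.6788
H(Y,Z) = 1.3580 → H(Y|Z) = 0.6788
H(X,Y,Z) = 1.9792 → H(X,Y|Z) = 1.3000

I(X;Y|Z) = 0.6788 + 0.6788 - 1.3000 = 0.0576 nats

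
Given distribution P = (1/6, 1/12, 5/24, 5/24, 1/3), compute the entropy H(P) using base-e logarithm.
1.5255 nats

Shannon entropy is H(X) = -Σ p(x) log p(x).

For P = (1/6, 1/12, 5/24, 5/24, 1/3):
H = -1/6 × log_e(1/6) -1/12 × log_e(1/12) -5/24 × log_e(5/24) -5/24 × log_e(5/24) -1/3 × log_e(1/3)
H = 1.5255 nats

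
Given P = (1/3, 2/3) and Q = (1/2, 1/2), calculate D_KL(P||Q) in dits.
0.0246 dits

KL divergence: D_KL(P||Q) = Σ p(x) log(p(x)/q(x))

Computing term by term:
  x=0: 1/3 × log_10[(1/3)/(1/2)] = 1/3 × -0.1761 = -0.0587
  x=1: 2/3 × log_10[(2/3)/(1/2)] = 2/3 × 0.1249 = 0.0833

D_KL(P||Q) = 0.0246 dits

Note: KL divergence is always non-negative and equals 0 iff P = Q.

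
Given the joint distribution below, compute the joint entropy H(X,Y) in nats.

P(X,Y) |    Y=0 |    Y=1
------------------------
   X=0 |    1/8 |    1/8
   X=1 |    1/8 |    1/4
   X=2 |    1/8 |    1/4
1.7329 nats

Joint entropy is H(X,Y) = -Σ_{x,y} p(x,y) log p(x,y).

Summing over all non-zero entries:
H(X,Y) = -[1/8·log_e(1/8) + 1/8·log_e(1/8) + 1/8·log_e(1/8) + 1/4·log_e(1/4) + 1/8·log_e(1/8) + 1/4·log_e(1/4)]
H(X,Y) = 1.7329 nats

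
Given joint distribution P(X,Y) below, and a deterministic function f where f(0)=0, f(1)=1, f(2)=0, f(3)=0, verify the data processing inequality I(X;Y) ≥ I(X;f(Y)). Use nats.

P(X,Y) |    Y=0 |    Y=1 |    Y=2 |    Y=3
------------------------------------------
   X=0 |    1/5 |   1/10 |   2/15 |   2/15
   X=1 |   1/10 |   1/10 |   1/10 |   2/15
I(X;Y) = 0.0105, I(X;f(Y)) = 0.0022, inequality holds: 0.0105 ≥ 0.0022

Data Processing Inequality: For any Markov chain X → Y → Z, we have I(X;Y) ≥ I(X;Z).

Here Z = f(Y) is a deterministic function of Y, forming X → Y → Z.

Original I(X;Y) = 0.0105 nats

After applying f:
P(X,Z) where Z=f(Y):
- P(X,Z=0) = P(X,Y=0) + P(X,Y=2) + P(X,Y=3)
- P(X,Z=1) = P(X,Y=1)

I(X;Z) = I(X;f(Y)) = 0.0022 nats

Verification: 0.0105 ≥ 0.0022 ✓

Information cannot be created by processing; the function f can only lose information about X.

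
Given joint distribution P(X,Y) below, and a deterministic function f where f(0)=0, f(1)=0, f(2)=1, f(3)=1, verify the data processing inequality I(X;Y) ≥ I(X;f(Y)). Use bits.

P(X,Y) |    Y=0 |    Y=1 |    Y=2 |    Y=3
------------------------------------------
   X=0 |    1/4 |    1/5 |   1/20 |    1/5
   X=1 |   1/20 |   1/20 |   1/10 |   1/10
I(X;Y) = 0.0926, I(X;f(Y)) = 0.0591, inequality holds: 0.0926 ≥ 0.0591

Data Processing Inequality: For any Markov chain X → Y → Z, we have I(X;Y) ≥ I(X;Z).

Here Z = f(Y) is a deterministic function of Y, forming X → Y → Z.

Original I(X;Y) = 0.0926 bits

After applying f:
P(X,Z) where Z=f(Y):
- P(X,Z=0) = P(X,Y=0) + P(X,Y=1)
- P(X,Z=1) = P(X,Y=2) + P(X,Y=3)

I(X;Z) = I(X;f(Y)) = 0.0591 bits

Verification: 0.0926 ≥ 0.0591 ✓

Information cannot be created by processing; the function f can only lose information about X.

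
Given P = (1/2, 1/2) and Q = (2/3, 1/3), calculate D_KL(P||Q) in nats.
0.0589 nats

KL divergence: D_KL(P||Q) = Σ p(x) log(p(x)/q(x))

Computing term by term:
  x=0: 1/2 × log_e[(1/2)/(2/3)] = 1/2 × -0.2877 = -0.1438
  x=1: 1/2 × log_e[(1/2)/(1/3)] = 1/2 × 0.4055 = 0.2027

D_KL(P||Q) = 0.0589 nats

Note: KL divergence is always non-negative and equals 0 iff P = Q.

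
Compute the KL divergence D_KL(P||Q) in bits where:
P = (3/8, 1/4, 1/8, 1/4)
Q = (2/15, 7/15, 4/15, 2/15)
0.4244 bits

KL divergence: D_KL(P||Q) = Σ p(x) log(p(x)/q(x))

Computing term by term:
  x=0: 3/8 × log_2[(3/8)/(2/15)] = 3/8 × 1.4919 = 0.5594
  x=1: 1/4 × log_2[(1/4)/(7/15)] = 1/4 × -0.9005 = -0.2251
  x=2: 1/8 × log_2[(1/8)/(4/15)] = 1/8 × -1.0931 = -0.1366
  x=3: 1/4 × log_2[(1/4)/(2/15)] = 1/4 × 0.9069 = 0.2267

D_KL(P||Q) = 0.4244 bits

Note: KL divergence is always non-negative and equals 0 iff P = Q.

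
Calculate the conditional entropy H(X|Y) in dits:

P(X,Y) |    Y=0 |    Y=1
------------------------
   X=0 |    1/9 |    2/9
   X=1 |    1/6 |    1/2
0.2748 dits

Using the chain rule: H(X|Y) = H(X,Y) - H(Y)

First, compute H(X,Y) = 0.5314 dits

Marginal P(Y) = (5/18, 13/18)
H(Y) = 0.2566 dits

H(X|Y) = H(X,Y) - H(Y) = 0.5314 - 0.2566 = 0.2748 dits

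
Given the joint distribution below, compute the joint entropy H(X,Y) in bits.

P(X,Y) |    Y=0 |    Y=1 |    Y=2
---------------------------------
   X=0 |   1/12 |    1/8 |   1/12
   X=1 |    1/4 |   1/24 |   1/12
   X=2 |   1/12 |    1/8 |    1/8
3.0110 bits

Joint entropy is H(X,Y) = -Σ_{x,y} p(x,y) log p(x,y).

Summing over all non-zero entries:
H(X,Y) = -[1/12·log_2(1/12) + 1/8·log_2(1/8) + 1/12·log_2(1/12) + 1/4·log_2(1/4) + 1/24·log_2(1/24) + 1/12·log_2(1/12) + 1/12·log_2(1/12) + 1/8·log_2(1/8) + 1/8·log_2(1/8)]
H(X,Y) = 3.0110 bits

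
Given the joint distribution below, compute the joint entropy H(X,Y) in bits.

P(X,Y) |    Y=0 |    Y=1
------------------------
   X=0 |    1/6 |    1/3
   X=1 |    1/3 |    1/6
1.9183 bits

Joint entropy is H(X,Y) = -Σ_{x,y} p(x,y) log p(x,y).

Summing over all non-zero entries:
H(X,Y) = -[1/6·log_2(1/6) + 1/3·log_2(1/3) + 1/3·log_2(1/3) + 1/6·log_2(1/6)]
H(X,Y) = 1.9183 bits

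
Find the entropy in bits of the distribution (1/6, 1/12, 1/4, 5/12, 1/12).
2.0546 bits

Shannon entropy is H(X) = -Σ p(x) log p(x).

For P = (1/6, 1/12, 1/4, 5/12, 1/12):
H = -1/6 × log_2(1/6) -1/12 × log_2(1/12) -1/4 × log_2(1/4) -5/12 × log_2(5/12) -1/12 × log_2(1/12)
H = 2.0546 bits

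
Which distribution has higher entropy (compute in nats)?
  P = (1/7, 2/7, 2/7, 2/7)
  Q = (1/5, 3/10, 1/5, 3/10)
Q

Computing entropies in nats:
H(P) = 1.3518
H(Q) = 1.3662

Distribution Q has higher entropy.

Intuition: The distribution closer to uniform (more spread out) has higher entropy.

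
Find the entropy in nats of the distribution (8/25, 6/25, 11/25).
1.0684 nats

Shannon entropy is H(X) = -Σ p(x) log p(x).

For P = (8/25, 6/25, 11/25):
H = -8/25 × log_e(8/25) -6/25 × log_e(6/25) -11/25 × log_e(11/25)
H = 1.0684 nats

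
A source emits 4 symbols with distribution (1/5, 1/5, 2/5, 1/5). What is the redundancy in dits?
0.0235 dits

Redundancy measures how far a source is from maximum entropy:
R = H_max - H(X)

Maximum entropy for 4 symbols: H_max = log_10(4) = 0.6021 dits
Actual entropy: H(X) = 0.5786 dits
Redundancy: R = 0.6021 - 0.5786 = 0.0235 dits

This redundancy represents potential for compression: the source could be compressed by 0.0235 dits per symbol.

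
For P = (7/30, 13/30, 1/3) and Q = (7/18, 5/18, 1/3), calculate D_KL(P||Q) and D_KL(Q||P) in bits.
D_KL(P||Q) = 0.1060, D_KL(Q||P) = 0.1084

KL divergence is not symmetric: D_KL(P||Q) ≠ D_KL(Q||P) in general.

D_KL(P||Q) = 0.1060 bits
D_KL(Q||P) = 0.1084 bits

No, they are not equal!

This asymmetry is why KL divergence is not a true distance metric.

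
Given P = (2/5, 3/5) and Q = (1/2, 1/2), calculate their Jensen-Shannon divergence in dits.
0.0022 dits

Jensen-Shannon divergence is:
JSD(P||Q) = 0.5 × D_KL(P||M) + 0.5 × D_KL(Q||M)
where M = 0.5 × (P + Q) is the mixture distribution.

M = 0.5 × (2/5, 3/5) + 0.5 × (1/2, 1/2) = (9/20, 11/20)

D_KL(P||M) = 0.0022 dits
D_KL(Q||M) = 0.0022 dits

JSD(P||Q) = 0.5 × 0.0022 + 0.5 × 0.0022 = 0.0022 dits

Unlike KL divergence, JSD is symmetric and bounded: 0 ≤ JSD ≤ log(2).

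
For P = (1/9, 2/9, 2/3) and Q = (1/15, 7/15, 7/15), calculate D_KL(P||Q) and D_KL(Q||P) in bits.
D_KL(P||Q) = 0.1871, D_KL(Q||P) = 0.2102

KL divergence is not symmetric: D_KL(P||Q) ≠ D_KL(Q||P) in general.

D_KL(P||Q) = 0.1871 bits
D_KL(Q||P) = 0.2102 bits

No, they are not equal!

This asymmetry is why KL divergence is not a true distance metric.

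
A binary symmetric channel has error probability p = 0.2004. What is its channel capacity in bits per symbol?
0.2773 bits

For a binary symmetric channel (BSC) with error probability p:
Capacity C = 1 - H(p) bits per symbol

where H(p) = -p log₂(p) - (1-p) log₂(1-p) is the binary entropy function.

H(0.2004) = 0.7227 bits
C = 1 - 0.7227 = 0.2773 bits per symbol

This means we can reliably transmit up to 0.2773 bits of information per channel use.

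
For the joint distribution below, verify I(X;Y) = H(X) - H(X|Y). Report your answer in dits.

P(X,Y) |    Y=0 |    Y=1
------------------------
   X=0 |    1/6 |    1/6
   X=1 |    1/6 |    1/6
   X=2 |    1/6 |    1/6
I(X;Y) = 0.0000 dits

Mutual information has multiple equivalent forms:
- I(X;Y) = H(X) - H(X|Y)
- I(X;Y) = H(Y) - H(Y|X)
- I(X;Y) = H(X) + H(Y) - H(X,Y)

Computing all quantities:
H(X) = 0.4771, H(Y) = 0.3010, H(X,Y) = 0.7782
H(X|Y) = 0.4771, H(Y|X) = 0.3010

Verification:
H(X) - H(X|Y) = 0.4771 - 0.4771 = 0.0000
H(Y) - H(Y|X) = 0.3010 - 0.3010 = 0.0000
H(X) + H(Y) - H(X,Y) = 0.4771 + 0.3010 - 0.7782 = 0.0000

All forms give I(X;Y) = 0.0000 dits. ✓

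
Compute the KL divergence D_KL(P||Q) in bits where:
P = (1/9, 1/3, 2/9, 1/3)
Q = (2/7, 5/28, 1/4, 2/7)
0.1851 bits

KL divergence: D_KL(P||Q) = Σ p(x) log(p(x)/q(x))

Computing term by term:
  x=0: 1/9 × log_2[(1/9)/(2/7)] = 1/9 × -1.3626 = -0.1514
  x=1: 1/3 × log_2[(1/3)/(5/28)] = 1/3 × 0.9005 = 0.3002
  x=2: 2/9 × log_2[(2/9)/(1/4)] = 2/9 × -0.1699 = -0.0378
  x=3: 1/3 × log_2[(1/3)/(2/7)] = 1/3 × 0.2224 = 0.0741

D_KL(P||Q) = 0.1851 bits

Note: KL divergence is always non-negative and equals 0 iff P = Q.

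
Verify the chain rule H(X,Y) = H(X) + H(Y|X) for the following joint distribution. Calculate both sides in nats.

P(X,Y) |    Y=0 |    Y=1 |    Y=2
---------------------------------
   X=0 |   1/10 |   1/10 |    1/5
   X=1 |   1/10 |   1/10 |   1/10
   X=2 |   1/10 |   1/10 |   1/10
H(X,Y) = 2.1640, H(X) = 1.0889, H(Y|X) = 1.0751 (all in nats)

Chain rule: H(X,Y) = H(X) + H(Y|X)

Left side — joint entropy directly:
H(X,Y) = -Σ p(x,y) log p(x,y) = 2.1640 nats

Right side — compute H(Y|X) from the conditional distributions:
P(X) = (2/5, 3/10, 3/10), so H(X) = 1.0889 nats
H(Y|X) = Σ_x P(X=x) · H(Y|X=x):
  P(Y|X=0) = (1/4, 1/4, 1/2), H(Y|X=0) = 1.0397, weight P(X=0) = 2/5
  P(Y|X=1) = (1/3, 1/3, 1/3), H(Y|X=1) = 1.0986, weight P(X=1) = 3/10
  P(Y|X=2) = (1/3, 1/3, 1/3), H(Y|X=2) = 1.0986, weight P(X=2) = 3/10
H(Y|X) = 1.0751 nats

H(X) + H(Y|X) = 1.0889 + 1.0751 = 2.1640 nats

Both sides equal 2.1640 nats. ✓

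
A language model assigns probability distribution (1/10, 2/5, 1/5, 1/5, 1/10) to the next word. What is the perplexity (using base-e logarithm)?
4.3528

Perplexity is e^H (or exp(H) for natural log).

First, H = -Σ p log p = 1.4708 nats
Perplexity = e^1.4708 = 4.3528

Interpretation: The model's uncertainty is equivalent to choosing uniformly among 4.4 options.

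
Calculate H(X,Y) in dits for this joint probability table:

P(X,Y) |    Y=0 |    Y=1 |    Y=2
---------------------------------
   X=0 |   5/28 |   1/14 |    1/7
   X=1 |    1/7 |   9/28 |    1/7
0.7361 dits

Joint entropy is H(X,Y) = -Σ_{x,y} p(x,y) log p(x,y).

Summing over all non-zero entries:
H(X,Y) = -[5/28·log_10(5/28) + 1/14·log_10(1/14) + 1/7·log_10(1/7) + 1/7·log_10(1/7) + 9/28·log_10(9/28) + 1/7·log_10(1/7)]
H(X,Y) = 0.7361 dits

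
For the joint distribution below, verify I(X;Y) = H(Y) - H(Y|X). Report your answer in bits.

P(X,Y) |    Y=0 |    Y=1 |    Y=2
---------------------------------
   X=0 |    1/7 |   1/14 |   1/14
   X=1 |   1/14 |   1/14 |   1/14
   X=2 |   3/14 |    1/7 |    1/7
I(X;Y) = 0.0101 bits

Mutual information has multiple equivalent forms:
- I(X;Y) = H(X) - H(X|Y)
- I(X;Y) = H(Y) - H(Y|X)
- I(X;Y) = H(X) + H(Y) - H(X,Y)

Computing all quantities:
H(X) = 1.4926, H(Y) = 1.5567, H(X,Y) = 3.0391
H(X|Y) = 1.4825, H(Y|X) = 1.5465

Verification:
H(X) - H(X|Y) = 1.4926 - 1.4825 = 0.0101
H(Y) - H(Y|X) = 1.5567 - 1.5465 = 0.0101
H(X) + H(Y) - H(X,Y) = 1.4926 + 1.5567 - 3.0391 = 0.0101

All forms give I(X;Y) = 0.0101 bits. ✓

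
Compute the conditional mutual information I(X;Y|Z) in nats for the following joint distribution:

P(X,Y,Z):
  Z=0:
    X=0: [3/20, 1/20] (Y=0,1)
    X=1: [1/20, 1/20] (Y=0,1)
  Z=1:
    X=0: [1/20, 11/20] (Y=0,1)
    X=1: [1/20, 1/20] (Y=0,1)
0.0548 nats

Conditional mutual information: I(X;Y|Z) = H(X|Z) + H(Y|Z) - H(X,Y|Z)

H(Z) = 0.6109
H(X,Z) = 1.0889 → H(X|Z) = 0.4780
H(Y,Z) = 1.0889 → H(Y|Z) = 0.4780
H(X,Y,Z) = 1.5121 → H(X,Y|Z) = 0.9012

I(X;Y|Z) = 0.4780 + 0.4780 - 0.9012 = 0.0548 nats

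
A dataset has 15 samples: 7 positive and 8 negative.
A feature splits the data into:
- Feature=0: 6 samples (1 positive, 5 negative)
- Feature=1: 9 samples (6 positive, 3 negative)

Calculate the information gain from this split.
0.1858 bits

Information Gain = H(Y) - H(Y|Feature)

Before split:
P(positive) = 7/15 = 0.4667
H(Y) = 0.9968 bits

After split:
Feature=0: H = 0.6500 bits (weight = 6/15)
Feature=1: H = 0.9183 bits (weight = 9/15)
H(Y|Feature) = (6/15)×0.6500 + (9/15)×0.9183 = 0.8110 bits

Information Gain = 0.9968 - 0.8110 = 0.1858 bits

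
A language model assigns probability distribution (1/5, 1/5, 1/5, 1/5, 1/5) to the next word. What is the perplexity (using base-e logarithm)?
5.0000

Perplexity is e^H (or exp(H) for natural log).

First, H = -Σ p log p = 1.6094 nats
Perplexity = e^1.6094 = 5.0000

Interpretation: The model's uncertainty is equivalent to choosing uniformly among 5.0 options.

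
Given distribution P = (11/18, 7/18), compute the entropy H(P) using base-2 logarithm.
0.9641 bits

Shannon entropy is H(X) = -Σ p(x) log p(x).

For P = (11/18, 7/18):
H = -11/18 × log_2(11/18) -7/18 × log_2(7/18)
H = 0.9641 bits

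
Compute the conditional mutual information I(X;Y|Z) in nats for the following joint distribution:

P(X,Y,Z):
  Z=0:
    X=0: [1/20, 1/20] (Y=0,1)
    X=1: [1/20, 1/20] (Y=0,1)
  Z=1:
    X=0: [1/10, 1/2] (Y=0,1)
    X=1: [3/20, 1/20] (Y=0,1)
0.1141 nats

Conditional mutual information: I(X;Y|Z) = H(X|Z) + H(Y|Z) - H(X,Y|Z)

H(Z) = 0.5004
H(X,Z) = 1.0889 → H(X|Z) = 0.5885
H(Y,Z) = 1.1359 → H(Y|Z) = 0.6355
H(X,Y,Z) = 1.6103 → H(X,Y|Z) = 1.1099

I(X;Y|Z) = 0.5885 + 0.6355 - 1.1099 = 0.1141 nats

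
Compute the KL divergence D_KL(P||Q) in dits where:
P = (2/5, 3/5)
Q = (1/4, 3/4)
0.0235 dits

KL divergence: D_KL(P||Q) = Σ p(x) log(p(x)/q(x))

Computing term by term:
  x=0: 2/5 × log_10[(2/5)/(1/4)] = 2/5 × 0.2041 = 0.0816
  x=1: 3/5 × log_10[(3/5)/(3/4)] = 3/5 × -0.0969 = -0.0581

D_KL(P||Q) = 0.0235 dits

Note: KL divergence is always non-negative and equals 0 iff P = Q.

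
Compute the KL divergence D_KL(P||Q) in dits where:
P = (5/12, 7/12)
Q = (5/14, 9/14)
0.0033 dits

KL divergence: D_KL(P||Q) = Σ p(x) log(p(x)/q(x))

Computing term by term:
  x=0: 5/12 × log_10[(5/12)/(5/14)] = 5/12 × 0.0669 = 0.0279
  x=1: 7/12 × log_10[(7/12)/(9/14)] = 7/12 × -0.0422 = -0.0246

D_KL(P||Q) = 0.0033 dits

Note: KL divergence is always non-negative and equals 0 iff P = Q.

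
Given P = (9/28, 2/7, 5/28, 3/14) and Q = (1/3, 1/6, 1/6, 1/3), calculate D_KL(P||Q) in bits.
0.0865 bits

KL divergence: D_KL(P||Q) = Σ p(x) log(p(x)/q(x))

Computing term by term:
  x=0: 9/28 × log_2[(9/28)/(1/3)] = 9/28 × -0.0525 = -0.0169
  x=1: 2/7 × log_2[(2/7)/(1/6)] = 2/7 × 0.7776 = 0.2222
  x=2: 5/28 × log_2[(5/28)/(1/6)] = 5/28 × 0.0995 = 0.0178
  x=3: 3/14 × log_2[(3/14)/(1/3)] = 3/14 × -0.6374 = -0.1366

D_KL(P||Q) = 0.0865 bits

Note: KL divergence is always non-negative and equals 0 iff P = Q.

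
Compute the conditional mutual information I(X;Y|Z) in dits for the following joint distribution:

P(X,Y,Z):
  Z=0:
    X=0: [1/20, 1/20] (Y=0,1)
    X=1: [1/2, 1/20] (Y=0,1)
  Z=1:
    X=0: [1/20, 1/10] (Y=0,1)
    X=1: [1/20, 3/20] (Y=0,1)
0.0190 dits

Conditional mutual information: I(X;Y|Z) = H(X|Z) + H(Y|Z) - H(X,Y|Z)

H(Z) = 0.2812
H(X,Z) = 0.5062 → H(X|Z) = 0.2250
H(Y,Z) = 0.4933 → H(Y|Z) = 0.2121
H(X,Y,Z) = 0.6994 → H(X,Y|Z) = 0.4182

I(X;Y|Z) = 0.2250 + 0.2121 - 0.4182 = 0.0190 dits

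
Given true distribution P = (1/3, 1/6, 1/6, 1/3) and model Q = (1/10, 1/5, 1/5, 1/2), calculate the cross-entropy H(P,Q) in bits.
2.2146 bits

Cross-entropy: H(P,Q) = -Σ p(x) log q(x)

Alternatively: H(P,Q) = H(P) + D_KL(P||Q)
H(P) = 1.9183 bits
D_KL(P||Q) = 0.2963 bits

H(P,Q) = 1.9183 + 0.2963 = 2.2146 bits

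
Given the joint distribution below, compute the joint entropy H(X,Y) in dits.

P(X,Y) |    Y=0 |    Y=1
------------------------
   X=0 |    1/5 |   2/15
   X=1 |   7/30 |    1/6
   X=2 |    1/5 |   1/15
0.7518 dits

Joint entropy is H(X,Y) = -Σ_{x,y} p(x,y) log p(x,y).

Summing over all non-zero entries:
H(X,Y) = -[1/5·log_10(1/5) + 2/15·log_10(2/15) + 7/30·log_10(7/30) + 1/6·log_10(1/6) + 1/5·log_10(1/5) + 1/15·log_10(1/15)]
H(X,Y) = 0.7518 dits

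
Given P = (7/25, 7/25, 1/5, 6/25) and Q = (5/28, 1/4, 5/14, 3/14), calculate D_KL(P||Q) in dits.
0.0299 dits

KL divergence: D_KL(P||Q) = Σ p(x) log(p(x)/q(x))

Computing term by term:
  x=0: 7/25 × log_10[(7/25)/(5/28)] = 7/25 × 0.1953 = 0.0547
  x=1: 7/25 × log_10[(7/25)/(1/4)] = 7/25 × 0.0492 = 0.0138
  x=2: 1/5 × log_10[(1/5)/(5/14)] = 1/5 × -0.2518 = -0.0504
  x=3: 6/25 × log_10[(6/25)/(3/14)] = 6/25 × 0.0492 = 0.0118

D_KL(P||Q) = 0.0299 dits

Note: KL divergence is always non-negative and equals 0 iff P = Q.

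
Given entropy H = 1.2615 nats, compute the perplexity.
3.5307

Perplexity is e^H (or exp(H) for natural log).

H = 1.2615 nats
Perplexity = e^1.2615 = 3.5307

Interpretation: The model's uncertainty is equivalent to choosing uniformly among 3.5 options.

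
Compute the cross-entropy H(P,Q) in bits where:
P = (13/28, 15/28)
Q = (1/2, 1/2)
1.0000 bits

Cross-entropy: H(P,Q) = -Σ p(x) log q(x)

Alternatively: H(P,Q) = H(P) + D_KL(P||Q)
H(P) = 0.9963 bits
D_KL(P||Q) = 0.0037 bits

H(P,Q) = 0.9963 + 0.0037 = 1.0000 bits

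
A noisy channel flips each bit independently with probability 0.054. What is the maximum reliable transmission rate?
0.6968 bits

For a binary symmetric channel (BSC) with error probability p:
Capacity C = 1 - H(p) bits per symbol

where H(p) = -p log₂(p) - (1-p) log₂(1-p) is the binary entropy function.

H(0.054) = 0.3032 bits
C = 1 - 0.3032 = 0.6968 bits per symbol

This means we can reliably transmit up to 0.6968 bits of information per channel use.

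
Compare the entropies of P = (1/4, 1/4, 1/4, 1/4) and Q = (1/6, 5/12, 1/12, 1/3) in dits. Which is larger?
P

Computing entropies in dits:
H(P) = 0.6021
H(Q) = 0.5371

Distribution P has higher entropy.

Intuition: The distribution closer to uniform (more spread out) has higher entropy.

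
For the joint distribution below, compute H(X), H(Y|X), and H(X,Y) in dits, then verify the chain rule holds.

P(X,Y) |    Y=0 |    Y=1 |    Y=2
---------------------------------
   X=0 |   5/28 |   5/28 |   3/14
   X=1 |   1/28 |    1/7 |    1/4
H(X,Y) = 0.7335, H(X) = 0.2966, H(Y|X) = 0.4369 (all in dits)

Chain rule: H(X,Y) = H(X) + H(Y|X)

Left side — joint entropy directly:
H(X,Y) = -Σ p(x,y) log p(x,y) = 0.7335 dits

Right side — compute H(Y|X) from the conditional distributions:
P(X) = (4/7, 3/7), so H(X) = 0.2966 dits
H(Y|X) = Σ_x P(X=x) · H(Y|X=x):
  P(Y|X=0) = (5/16, 5/16, 3/8), H(Y|X=0) = 0.4755, weight P(X=0) = 4/7
  P(Y|X=1) = (1/12, 1/3, 7/12), H(Y|X=1) = 0.3855, weight P(X=1) = 3/7
H(Y|X) = 0.4369 dits

H(X) + H(Y|X) = 0.2966 + 0.4369 = 0.7335 dits

Both sides equal 0.7335 dits. ✓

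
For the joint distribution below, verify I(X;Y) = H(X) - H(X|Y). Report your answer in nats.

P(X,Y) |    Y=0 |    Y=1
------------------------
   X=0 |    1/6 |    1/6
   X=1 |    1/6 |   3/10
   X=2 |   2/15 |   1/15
I(X;Y) = 0.0284 nats

Mutual information has multiple equivalent forms:
- I(X;Y) = H(X) - H(X|Y)
- I(X;Y) = H(Y) - H(Y|X)
- I(X;Y) = H(X) + H(Y) - H(X,Y)

Computing all quantities:
H(X) = 1.0438, H(Y) = 0.6909, H(X,Y) = 1.7063
H(X|Y) = 1.0153, H(Y|X) = 0.6625

Verification:
H(X) - H(X|Y) = 1.0438 - 1.0153 = 0.0284
H(Y) - H(Y|X) = 0.6909 - 0.6625 = 0.0284
H(X) + H(Y) - H(X,Y) = 1.0438 + 0.6909 - 1.7063 = 0.0284

All forms give I(X;Y) = 0.0284 nats. ✓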